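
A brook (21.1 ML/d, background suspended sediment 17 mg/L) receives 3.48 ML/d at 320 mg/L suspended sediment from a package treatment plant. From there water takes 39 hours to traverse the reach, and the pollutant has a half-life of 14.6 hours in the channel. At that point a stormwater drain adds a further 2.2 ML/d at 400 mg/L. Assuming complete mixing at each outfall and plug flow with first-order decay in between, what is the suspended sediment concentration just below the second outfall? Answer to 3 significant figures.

Mass balance: C = (21.10·17.00 + 3.480·320.0) / 24.58 = 1472/24.58 = 59.90 mg/L; combined flow 24.58 ML/d.
Half-life 14.6 h → k = ln 2 / 14.6 = 0.04748 h⁻¹ = 1.139 d⁻¹.
After decay, C = 59.90 × e^(−kt) = 59.90 × 0.1570 = 9.404 mg/L.
At the second outfall, C = (24.58·9.404 + 2.200·400.0) / (24.58 + 2.200) = 41.49 mg/L.

41.5 mg/L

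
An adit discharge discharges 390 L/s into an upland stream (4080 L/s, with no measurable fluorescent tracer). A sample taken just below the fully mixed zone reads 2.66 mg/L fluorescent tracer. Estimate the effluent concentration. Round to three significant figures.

30.5 mg/L

Mass balance: 4080·0 + 390.0·Cₑ = 4470·2.660
→ Cₑ = (4470·2.660 − 4080·0) / 390.0 = 30.49 mg/L.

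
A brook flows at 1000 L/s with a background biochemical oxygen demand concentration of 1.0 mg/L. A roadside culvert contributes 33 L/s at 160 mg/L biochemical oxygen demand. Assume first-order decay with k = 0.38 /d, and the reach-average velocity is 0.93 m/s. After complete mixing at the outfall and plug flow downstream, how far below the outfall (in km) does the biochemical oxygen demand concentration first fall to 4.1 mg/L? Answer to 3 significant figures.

Flow-weighted average: C = (1000·1.000 + 33.00·160.0) / 1033 = 6280/1033 = 6.079 mg/L.
Set 6.079·exp(−k·t) = 4.1 → t = ln(6.079/4.1)/k = 89560 s = 24.88 h.
Distance = v·t = 0.93·89560 = 83290 m = 83.29 km.

83.3 km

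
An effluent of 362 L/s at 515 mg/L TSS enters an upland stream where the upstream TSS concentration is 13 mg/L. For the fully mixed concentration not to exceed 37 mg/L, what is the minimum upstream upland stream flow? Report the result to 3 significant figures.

Set C_mix = 37: (Q·13.00 + 362.0·515.0) / (Q + 362.0) = 37
→ Q = 362.0·(515.0 − 37)/(37 − 13.00) = 7210 L/s.

7210 L/s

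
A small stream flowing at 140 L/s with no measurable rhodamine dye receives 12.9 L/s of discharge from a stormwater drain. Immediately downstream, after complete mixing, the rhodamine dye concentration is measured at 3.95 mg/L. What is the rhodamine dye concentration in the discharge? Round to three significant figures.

46.8 mg/L

Mass balance: 140.0·0 + 12.90·Cₑ = 152.9·3.950
→ Cₑ = (152.9·3.950 − 140.0·0) / 12.90 = 46.82 mg/L.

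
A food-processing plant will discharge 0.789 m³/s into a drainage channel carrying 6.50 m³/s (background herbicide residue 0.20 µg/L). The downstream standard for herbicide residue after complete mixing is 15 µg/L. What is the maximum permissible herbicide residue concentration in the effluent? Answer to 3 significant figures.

137 µg/L

At the limit, (Qr·Cr + Qe·Cₑ)/(Qr + Qe) = 15:
Cₑ = (7.289·15 − 6.500·0.2000) / 0.7890 = 136.9 µg/L.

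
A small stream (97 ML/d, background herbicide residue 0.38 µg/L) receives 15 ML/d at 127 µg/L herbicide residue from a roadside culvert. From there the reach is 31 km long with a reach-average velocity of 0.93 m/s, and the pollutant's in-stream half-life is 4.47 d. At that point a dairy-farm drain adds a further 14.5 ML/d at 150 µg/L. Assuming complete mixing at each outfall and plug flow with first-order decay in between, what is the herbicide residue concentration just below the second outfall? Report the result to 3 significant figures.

31.7 µg/L

Mass balance: C = (97.00·0.3800 + 15.00·127.0) / 112.0 = 1942/112.0 = 17.34 µg/L; combined flow 112.0 ML/d.
Travel time t = 31·1000 / 0.93 = 33330 s = 9.259 h.
Half-life 4.47 d → k = ln 2 / 4.47 = 0.1551 d⁻¹.
Decay over the reach: 17.34·exp(−kt) = 17.34·0.9419 = 16.33 µg/L.
At the second outfall, C = (112.0·16.33 + 14.50·150.0) / (112.0 + 14.50) = 31.65 µg/L.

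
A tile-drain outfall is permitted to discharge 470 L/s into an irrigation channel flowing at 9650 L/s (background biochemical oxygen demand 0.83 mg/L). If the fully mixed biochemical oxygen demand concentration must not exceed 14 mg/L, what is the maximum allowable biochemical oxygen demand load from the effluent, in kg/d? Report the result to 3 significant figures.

11500 kg/d

Mass balance at the limit: 9650·0.8300 + 470.0·Cₑ = 10120·14 → Cₑ = 284.4 mg/L.
470.0 L/s = 0.4700 m³/s. Load = 0.4700 m³/s × 284.4 g/m³ × 86 400 s/d = 11550 kg/d.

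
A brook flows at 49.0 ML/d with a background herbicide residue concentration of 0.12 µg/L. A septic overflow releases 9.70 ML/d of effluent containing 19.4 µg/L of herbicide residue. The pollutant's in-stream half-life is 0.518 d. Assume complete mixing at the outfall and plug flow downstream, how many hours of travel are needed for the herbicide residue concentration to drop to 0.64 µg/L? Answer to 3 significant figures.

Mixed concentration C = ΣQC/ΣQ = (49.00·0.1200 + 9.700·19.40) / 58.70 = 194.1/58.70 = 3.306 µg/L.
Half-life 0.518 d → k = ln 2 / 0.518 = 1.338 d⁻¹.
3.306·exp(−k·t) = 0.64 → t = ln(3.306/0.64)/k = 106000 s = 29.45 h.

29.5 h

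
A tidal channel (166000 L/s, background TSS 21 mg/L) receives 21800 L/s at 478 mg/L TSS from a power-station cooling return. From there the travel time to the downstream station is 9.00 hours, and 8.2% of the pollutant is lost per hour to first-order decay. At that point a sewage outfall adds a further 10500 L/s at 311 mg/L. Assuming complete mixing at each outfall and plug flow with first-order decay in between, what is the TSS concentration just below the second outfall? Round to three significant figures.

48.9 mg/L

After mixing, C = (166000·21.00 + 21800·478.0) / 187800 = 13910000/187800 = 74.05 mg/L; combined flow 187800 L/s.
8.2%/h lost → k = −ln(1 − 0.082) = 0.08556 h⁻¹.
Decay over the reach: 74.05·exp(−kt) = 74.05·0.4630 = 34.28 mg/L.
Second outfall: C = (187800·34.28 + 10500·311.0)/198300 = 48.94 mg/L.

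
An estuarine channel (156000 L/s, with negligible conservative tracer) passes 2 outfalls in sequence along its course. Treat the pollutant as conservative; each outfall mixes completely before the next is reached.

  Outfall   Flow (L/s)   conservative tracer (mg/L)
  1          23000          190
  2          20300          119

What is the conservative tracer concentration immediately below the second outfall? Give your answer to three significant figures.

After outfall 1: Q = 156000 + 23000 = 179000 L/s; C = (156000·0 + 23000·190.0)/179000 = 24.41 mg/L.
After outfall 2: Q = 179000 + 20300 = 199300 L/s; C = (179000·24.41 + 20300·119.0)/199300 = 34.05 mg/L.

34.0 mg/L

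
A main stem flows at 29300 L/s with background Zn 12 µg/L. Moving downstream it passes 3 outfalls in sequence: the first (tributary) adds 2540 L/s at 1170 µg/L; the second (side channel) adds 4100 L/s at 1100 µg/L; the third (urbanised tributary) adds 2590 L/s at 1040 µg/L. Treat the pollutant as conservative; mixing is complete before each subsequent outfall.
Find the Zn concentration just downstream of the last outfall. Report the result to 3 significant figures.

After outfall 1: Q = 29300 + 2540 = 31840 L/s; C = (29300·12.00 + 2540·1170)/31840 = 104.4 µg/L.
After outfall 2: Q = 31840 + 4100 = 35940 L/s; C = (31840·104.4 + 4100·1100)/35940 = 218.0 µg/L.
After outfall 3: Q = 35940 + 2590 = 38530 L/s; C = (35940·218.0 + 2590·1040)/38530 = 273.2 µg/L.

273 µg/L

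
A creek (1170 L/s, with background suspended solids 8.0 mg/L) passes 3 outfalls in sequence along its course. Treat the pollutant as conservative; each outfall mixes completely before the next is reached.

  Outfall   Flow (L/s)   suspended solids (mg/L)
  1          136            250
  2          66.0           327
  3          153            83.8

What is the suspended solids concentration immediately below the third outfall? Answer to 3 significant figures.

51.0 mg/L

Outfall 1: combined Q = 1306 L/s; C = (1170·8.000 + 136.0·250.0)/1306 = 33.20 mg/L.
Outfall 2: combined Q = 1372 L/s; C = (1306·33.20 + 66.00·327.0)/1372 = 47.33 mg/L.
Outfall 3: combined Q = 1525 L/s; C = (1372·47.33 + 153.0·83.80)/1525 = 50.99 mg/L.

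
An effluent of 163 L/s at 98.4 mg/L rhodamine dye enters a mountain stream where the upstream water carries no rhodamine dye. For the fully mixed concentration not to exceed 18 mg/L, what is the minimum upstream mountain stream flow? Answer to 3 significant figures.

728 L/s

Set C_mix = 18: (Q·0 + 163.0·98.40) / (Q + 163.0) = 18
→ Q = 163.0·(98.40 − 18)/(18 − 0) = 728.1 L/s.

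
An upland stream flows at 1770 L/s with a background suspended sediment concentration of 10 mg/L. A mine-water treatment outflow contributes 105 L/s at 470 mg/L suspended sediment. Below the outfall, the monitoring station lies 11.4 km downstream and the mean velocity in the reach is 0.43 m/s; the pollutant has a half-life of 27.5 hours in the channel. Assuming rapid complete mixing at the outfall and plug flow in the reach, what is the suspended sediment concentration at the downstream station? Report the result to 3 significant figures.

Conservation of mass: C = (1770·10.00 + 105.0·470.0) / 1875 = 67050/1875 = 35.76 mg/L.
Travel time t = 11.4·1000 / 0.43 = 26510 s = 7.364 h.
Half-life 27.5 h → k = ln 2 / 27.5 = 0.02521 h⁻¹ = 0.6049 d⁻¹.
Applying C = C₀e^(−kt): 35.76 × 0.8306 = 29.70 mg/L.

29.7 mg/L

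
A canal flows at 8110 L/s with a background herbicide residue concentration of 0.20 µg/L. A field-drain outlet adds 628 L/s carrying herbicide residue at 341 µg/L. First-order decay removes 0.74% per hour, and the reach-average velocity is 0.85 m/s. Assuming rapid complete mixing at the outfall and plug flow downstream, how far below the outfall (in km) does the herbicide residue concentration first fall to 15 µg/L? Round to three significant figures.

205 km

Mass balance: C = (8110·0.2000 + 628.0·341.0) / 8738 = 215800/8738 = 24.69 µg/L.
0.74%/h lost → k = −ln(1 − 0.0074) = 0.007428 h⁻¹.
Set 24.69·exp(−k·t) = 15 → t = ln(24.69/15)/k = 241600 s = 67.11 h.
Distance = v·t = 0.85·241600 = 205400 m = 205.4 km.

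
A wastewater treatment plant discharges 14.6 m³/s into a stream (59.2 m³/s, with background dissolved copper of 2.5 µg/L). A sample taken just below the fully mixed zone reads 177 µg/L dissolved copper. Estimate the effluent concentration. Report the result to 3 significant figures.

885 µg/L

Mass balance: 59.20·2.500 + 14.60·Cₑ = 73.80·177.0
→ Cₑ = (73.80·177.0 − 59.20·2.500) / 14.60 = 884.6 µg/L.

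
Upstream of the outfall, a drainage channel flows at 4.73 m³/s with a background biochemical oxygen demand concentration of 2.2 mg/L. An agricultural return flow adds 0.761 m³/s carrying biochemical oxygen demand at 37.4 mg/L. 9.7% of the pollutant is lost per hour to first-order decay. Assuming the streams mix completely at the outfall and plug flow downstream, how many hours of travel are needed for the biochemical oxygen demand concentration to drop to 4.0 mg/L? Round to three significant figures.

5.59 h

Flow-weighted average: C = (4.730·2.200 + 0.7610·37.40) / 5.491 = 38.87/5.491 = 7.078 mg/L.
9.7%/h lost → k = −ln(1 − 0.097) = 0.1020 h⁻¹.
7.078·exp(−k·t) = 4.0 → t = ln(7.078/4.0)/k = 20140 s = 5.594 h.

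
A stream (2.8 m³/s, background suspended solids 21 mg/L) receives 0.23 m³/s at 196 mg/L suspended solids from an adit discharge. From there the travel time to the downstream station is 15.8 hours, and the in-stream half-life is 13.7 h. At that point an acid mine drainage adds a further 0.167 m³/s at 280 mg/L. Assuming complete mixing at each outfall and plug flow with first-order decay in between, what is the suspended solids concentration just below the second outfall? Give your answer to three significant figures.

Mass balance: C = (2.800·21.00 + 0.2300·196.0) / 3.030 = 103.9/3.030 = 34.28 mg/L; combined flow 3.030 m³/s.
Half-life 13.7 h → k = ln 2 / 13.7 = 0.05059 h⁻¹ = 1.214 d⁻¹.
Decay over the reach: 34.28·exp(−kt) = 34.28·0.4496 = 15.41 mg/L.
At the second outfall, C = (3.030·15.41 + 0.1670·280.0) / (3.030 + 0.1670) = 29.24 mg/L.

29.2 mg/L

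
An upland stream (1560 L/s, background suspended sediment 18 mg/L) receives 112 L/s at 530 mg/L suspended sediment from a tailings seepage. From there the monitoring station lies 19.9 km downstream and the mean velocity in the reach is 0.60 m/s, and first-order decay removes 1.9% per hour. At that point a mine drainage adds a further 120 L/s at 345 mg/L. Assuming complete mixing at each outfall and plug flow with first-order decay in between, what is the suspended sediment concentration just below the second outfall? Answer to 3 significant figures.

64.0 mg/L

Conservation of mass: C = (1560·18.00 + 112.0·530.0) / 1672 = 87440/1672 = 52.30 mg/L; combined flow 1672 L/s.
Travel time t = 19.9·1000 / 0.60 = 33170 s = 9.213 h.
1.9%/h lost → k = −ln(1 − 0.019) = 0.01918 h⁻¹.
After decay, C = 52.30 × e^(−kt) = 52.30 × 0.8380 = 43.82 mg/L.
At the second outfall, C = (1672·43.82 + 120.0·345.0) / (1672 + 120.0) = 63.99 mg/L.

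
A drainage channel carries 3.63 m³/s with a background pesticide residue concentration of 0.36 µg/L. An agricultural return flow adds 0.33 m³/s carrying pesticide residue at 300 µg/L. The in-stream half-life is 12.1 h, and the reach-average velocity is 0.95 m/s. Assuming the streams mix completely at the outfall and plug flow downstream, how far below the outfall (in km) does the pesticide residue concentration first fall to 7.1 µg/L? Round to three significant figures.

75.9 km

Conservation of mass: C = (3.630·0.3600 + 0.3300·300.0) / 3.960 = 100.3/3.960 = 25.33 µg/L.
Half-life 12.1 h → k = ln 2 / 12.1 = 0.05728 h⁻¹ = 1.375 d⁻¹.
Set 25.33·exp(−k·t) = 7.1 → t = ln(25.33/7.1)/k = 79930 s = 22.20 h.
Distance = v·t = 0.95·79930 = 75930 m = 75.93 km.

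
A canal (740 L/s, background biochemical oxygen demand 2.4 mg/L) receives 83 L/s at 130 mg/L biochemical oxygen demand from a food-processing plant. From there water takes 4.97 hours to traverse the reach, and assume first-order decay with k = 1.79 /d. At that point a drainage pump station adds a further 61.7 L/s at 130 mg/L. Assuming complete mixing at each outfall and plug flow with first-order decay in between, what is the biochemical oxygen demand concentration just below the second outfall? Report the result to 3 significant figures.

18.9 mg/L

Flow-weighted average: C = (740.0·2.400 + 83.00·130.0) / 823.0 = 12570/823.0 = 15.27 mg/L; combined flow 823.0 L/s.
Decay over the reach: 15.27·exp(−kt) = 15.27·0.6903 = 10.54 mg/L.
At the second outfall, C = (823.0·10.54 + 61.70·130.0) / (823.0 + 61.70) = 18.87 mg/L.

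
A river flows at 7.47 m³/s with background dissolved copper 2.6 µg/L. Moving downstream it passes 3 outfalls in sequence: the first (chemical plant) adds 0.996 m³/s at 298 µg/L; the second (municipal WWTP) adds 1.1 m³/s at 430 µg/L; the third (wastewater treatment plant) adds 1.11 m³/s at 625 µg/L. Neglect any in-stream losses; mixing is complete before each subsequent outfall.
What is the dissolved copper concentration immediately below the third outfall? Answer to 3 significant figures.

After outfall 1: Q = 7.470 + 0.9960 = 8.466 m³/s; C = (7.470·2.600 + 0.9960·298.0)/8.466 = 37.35 µg/L.
After outfall 2: Q = 8.466 + 1.100 = 9.566 m³/s; C = (8.466·37.35 + 1.100·430.0)/9.566 = 82.50 µg/L.
After outfall 3: Q = 9.566 + 1.110 = 10.68 m³/s; C = (9.566·82.50 + 1.110·625.0)/10.68 = 138.9 µg/L.

139 µg/L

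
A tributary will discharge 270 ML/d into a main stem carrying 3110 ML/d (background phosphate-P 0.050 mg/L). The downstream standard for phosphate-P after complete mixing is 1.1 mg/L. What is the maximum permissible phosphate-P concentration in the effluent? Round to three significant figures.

13.2 mg/L

At the limit, (Qr·Cr + Qe·Cₑ)/(Qr + Qe) = 1.1:
Cₑ = (3380·1.1 − 3110·0.05000) / 270.0 = 13.19 mg/L.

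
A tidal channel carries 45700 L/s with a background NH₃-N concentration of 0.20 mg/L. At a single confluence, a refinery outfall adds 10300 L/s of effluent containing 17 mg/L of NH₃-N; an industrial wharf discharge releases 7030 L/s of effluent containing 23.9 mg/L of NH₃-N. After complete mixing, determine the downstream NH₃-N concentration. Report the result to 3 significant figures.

5.59 mg/L

After mixing, C = (45700·0.2000 + 10300·17.00 + 7030·23.90) / 63030 = 352300/63030 = 5.589 mg/L.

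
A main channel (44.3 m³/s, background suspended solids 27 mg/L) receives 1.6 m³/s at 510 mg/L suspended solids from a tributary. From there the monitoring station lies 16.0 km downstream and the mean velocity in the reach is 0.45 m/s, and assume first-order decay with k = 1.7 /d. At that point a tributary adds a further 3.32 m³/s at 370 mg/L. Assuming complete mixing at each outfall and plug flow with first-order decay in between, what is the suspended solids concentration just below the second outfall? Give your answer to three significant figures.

After mixing, C = (44.30·27.00 + 1.600·510.0) / 45.90 = 2012/45.90 = 43.84 mg/L; combined flow 45.90 m³/s.
Travel time t = 16.0·1000 / 0.45 = 35560 s = 9.877 h.
Decay over the reach: 43.84·exp(−kt) = 43.84·0.4968 = 21.78 mg/L.
Second outfall: C = (45.90·21.78 + 3.320·370.0)/49.22 = 45.27 mg/L.

45.3 mg/L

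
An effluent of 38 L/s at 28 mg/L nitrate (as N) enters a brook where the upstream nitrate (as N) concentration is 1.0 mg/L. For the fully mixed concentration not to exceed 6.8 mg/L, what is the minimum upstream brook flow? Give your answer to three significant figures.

Set C_mix = 6.8: (Q·1.000 + 38.00·28.00) / (Q + 38.00) = 6.8
→ Q = 38.00·(28.00 − 6.8)/(6.8 − 1.000) = 138.9 L/s.

139 L/s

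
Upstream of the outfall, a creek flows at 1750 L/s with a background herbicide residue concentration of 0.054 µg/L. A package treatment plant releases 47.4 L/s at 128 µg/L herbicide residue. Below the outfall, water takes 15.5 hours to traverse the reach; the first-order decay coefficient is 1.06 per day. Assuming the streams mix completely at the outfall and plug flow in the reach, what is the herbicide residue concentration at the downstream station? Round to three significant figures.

Mass balance: C = (1750·0.05400 + 47.40·128.0) / 1797 = 6162/1797 = 3.428 µg/L.
First-order decay: C = 3.428·exp(−k·t) = 3.428·0.5043 = 1.729 µg/L.

1.73 µg/L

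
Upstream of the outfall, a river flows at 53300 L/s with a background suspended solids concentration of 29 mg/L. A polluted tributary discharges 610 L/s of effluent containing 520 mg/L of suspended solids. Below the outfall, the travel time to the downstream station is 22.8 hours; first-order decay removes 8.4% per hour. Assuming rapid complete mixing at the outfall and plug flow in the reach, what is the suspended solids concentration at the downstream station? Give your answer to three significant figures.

Mass balance: C = (53300·29.00 + 610.0·520.0) / 53910 = 1863000/53910 = 34.56 mg/L.
8.4%/h lost → k = −ln(1 − 0.084) = 0.08774 h⁻¹.
After decay, C = 34.56 × e^(−kt) = 34.56 × 0.1353 = 4.675 mg/L.

4.67 mg/L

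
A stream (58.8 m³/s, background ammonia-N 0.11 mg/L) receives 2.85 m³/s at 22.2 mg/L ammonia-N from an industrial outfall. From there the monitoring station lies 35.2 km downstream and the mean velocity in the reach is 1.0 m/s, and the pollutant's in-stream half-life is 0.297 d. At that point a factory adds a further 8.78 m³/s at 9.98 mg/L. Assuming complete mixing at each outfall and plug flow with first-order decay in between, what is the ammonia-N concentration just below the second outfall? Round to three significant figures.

Flow-weighted average: C = (58.80·0.1100 + 2.850·22.20) / 61.65 = 69.74/61.65 = 1.131 mg/L; combined flow 61.65 m³/s.
Travel time t = 35.2·1000 / 1.0 = 35200 s = 9.778 h.
Half-life 0.297 d → k = ln 2 / 0.297 = 2.334 d⁻¹.
First-order decay: C = 1.131·exp(−k·t) = 1.131·0.3864 = 0.4371 mg/L.
Second outfall: C = (61.65·0.4371 + 8.780·9.980)/70.43 = 1.627 mg/L.

1.63 mg/L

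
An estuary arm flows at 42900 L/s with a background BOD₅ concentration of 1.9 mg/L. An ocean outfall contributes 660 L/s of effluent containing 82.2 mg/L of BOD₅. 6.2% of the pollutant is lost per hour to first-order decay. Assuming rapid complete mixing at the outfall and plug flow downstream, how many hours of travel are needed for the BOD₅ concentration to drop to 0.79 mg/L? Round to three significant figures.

Mixed concentration C = ΣQC/ΣQ = (42900·1.900 + 660.0·82.20) / 43560 = 135800/43560 = 3.117 mg/L.
6.2%/h lost → k = −ln(1 − 0.062) = 0.06401 h⁻¹.
3.117·exp(−k·t) = 0.79 → t = ln(3.117/0.79)/k = 77200 s = 21.44 h.

21.4 h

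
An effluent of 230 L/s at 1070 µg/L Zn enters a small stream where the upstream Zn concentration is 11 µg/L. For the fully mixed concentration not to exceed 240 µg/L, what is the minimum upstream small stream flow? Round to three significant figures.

834 L/s

Set C_mix = 240: (Q·11.00 + 230.0·1070) / (Q + 230.0) = 240
→ Q = 230.0·(1070 − 240)/(240 − 11.00) = 833.6 L/s.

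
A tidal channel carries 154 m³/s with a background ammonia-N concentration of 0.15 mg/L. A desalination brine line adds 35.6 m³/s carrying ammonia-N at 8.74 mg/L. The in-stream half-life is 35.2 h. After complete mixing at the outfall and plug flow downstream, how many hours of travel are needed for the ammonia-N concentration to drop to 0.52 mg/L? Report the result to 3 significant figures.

62.0 h

Mass balance: C = (154.0·0.1500 + 35.60·8.740) / 189.6 = 334.2/189.6 = 1.763 mg/L.
Half-life 35.2 h → k = ln 2 / 35.2 = 0.01969 h⁻¹ = 0.4726 d⁻¹.
1.763·exp(−k·t) = 0.52 → t = ln(1.763/0.52)/k = 223200 s = 62.00 h.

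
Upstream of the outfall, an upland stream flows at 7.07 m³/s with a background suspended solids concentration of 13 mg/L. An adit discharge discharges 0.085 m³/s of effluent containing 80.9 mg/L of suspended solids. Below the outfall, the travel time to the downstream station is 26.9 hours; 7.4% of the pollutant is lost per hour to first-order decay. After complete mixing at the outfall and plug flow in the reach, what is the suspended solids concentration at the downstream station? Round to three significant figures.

Conservation of mass: C = (7.070·13.00 + 0.08500·80.90) / 7.155 = 98.79/7.155 = 13.81 mg/L.
7.4%/h lost → k = −ln(1 − 0.074) = 0.07688 h⁻¹.
After decay, C = 13.81 × e^(−kt) = 13.81 × 0.1264 = 1.746 mg/L.

1.75 mg/L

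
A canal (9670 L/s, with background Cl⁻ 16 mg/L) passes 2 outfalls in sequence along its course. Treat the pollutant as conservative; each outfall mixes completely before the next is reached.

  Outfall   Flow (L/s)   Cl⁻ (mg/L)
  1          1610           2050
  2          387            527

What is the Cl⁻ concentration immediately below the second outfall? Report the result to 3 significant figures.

Outfall 1: combined Q = 11280 L/s; C = (9670·16.00 + 1610·2050)/11280 = 306.3 mg/L.
Outfall 2: combined Q = 11670 L/s; C = (11280·306.3 + 387.0·527.0)/11670 = 313.6 mg/L.

314 mg/L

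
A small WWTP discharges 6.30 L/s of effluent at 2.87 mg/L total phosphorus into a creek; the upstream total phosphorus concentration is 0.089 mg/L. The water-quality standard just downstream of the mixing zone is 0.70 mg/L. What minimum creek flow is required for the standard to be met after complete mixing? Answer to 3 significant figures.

22.4 L/s

Set C_mix = 0.70: (Q·0.08900 + 6.300·2.870) / (Q + 6.300) = 0.70
→ Q = 6.300·(2.870 − 0.70)/(0.70 − 0.08900) = 22.37 L/s.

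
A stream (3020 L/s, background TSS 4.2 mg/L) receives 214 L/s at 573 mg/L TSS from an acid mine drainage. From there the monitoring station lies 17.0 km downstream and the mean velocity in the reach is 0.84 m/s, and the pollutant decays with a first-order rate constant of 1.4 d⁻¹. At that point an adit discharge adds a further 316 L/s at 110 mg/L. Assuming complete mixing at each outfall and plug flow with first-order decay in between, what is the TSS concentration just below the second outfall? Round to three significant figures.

37.2 mg/L

Mass balance: C = (3020·4.200 + 214.0·573.0) / 3234 = 135300/3234 = 41.84 mg/L; combined flow 3234 L/s.
Travel time t = 17.0·1000 / 0.84 = 20240 s = 5.622 h.
Decay over the reach: 41.84·exp(−kt) = 41.84·0.7204 = 30.14 mg/L.
Second outfall: C = (3234·30.14 + 316.0·110.0)/3550 = 37.25 mg/L.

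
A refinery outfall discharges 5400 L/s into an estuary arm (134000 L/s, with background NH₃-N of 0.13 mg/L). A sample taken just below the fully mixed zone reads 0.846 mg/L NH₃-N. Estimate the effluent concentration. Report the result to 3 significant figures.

Mass balance: 134000·0.1300 + 5400·Cₑ = 139400·0.8460
→ Cₑ = (139400·0.8460 − 134000·0.1300) / 5400 = 18.61 mg/L.

18.6 mg/L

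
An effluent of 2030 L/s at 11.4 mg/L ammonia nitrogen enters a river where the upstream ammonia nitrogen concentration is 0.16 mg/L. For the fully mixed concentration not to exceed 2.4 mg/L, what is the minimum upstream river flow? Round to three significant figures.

Set C_mix = 2.4: (Q·0.1600 + 2030·11.40) / (Q + 2030) = 2.4
→ Q = 2030·(11.40 − 2.4)/(2.4 − 0.1600) = 8156 L/s.

8160 L/s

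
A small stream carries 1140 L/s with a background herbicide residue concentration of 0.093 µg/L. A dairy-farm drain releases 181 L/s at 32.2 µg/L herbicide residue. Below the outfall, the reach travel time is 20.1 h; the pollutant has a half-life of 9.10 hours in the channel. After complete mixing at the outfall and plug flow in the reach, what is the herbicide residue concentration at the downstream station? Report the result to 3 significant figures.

0.972 µg/L

Mass balance: C = (1140·0.09300 + 181.0·32.20) / 1321 = 5934/1321 = 4.492 µg/L.
Half-life 9.10 h → k = ln 2 / 9.10 = 0.07617 h⁻¹ = 1.828 d⁻¹.
Applying C = C₀e^(−kt): 4.492 × 0.2163 = 0.9717 µg/L.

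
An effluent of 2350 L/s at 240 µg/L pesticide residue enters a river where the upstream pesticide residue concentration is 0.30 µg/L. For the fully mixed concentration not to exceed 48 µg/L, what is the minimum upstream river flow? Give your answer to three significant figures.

Set C_mix = 48: (Q·0.3000 + 2350·240.0) / (Q + 2350) = 48
→ Q = 2350·(240.0 − 48)/(48 − 0.3000) = 9459 L/s.

9460 L/s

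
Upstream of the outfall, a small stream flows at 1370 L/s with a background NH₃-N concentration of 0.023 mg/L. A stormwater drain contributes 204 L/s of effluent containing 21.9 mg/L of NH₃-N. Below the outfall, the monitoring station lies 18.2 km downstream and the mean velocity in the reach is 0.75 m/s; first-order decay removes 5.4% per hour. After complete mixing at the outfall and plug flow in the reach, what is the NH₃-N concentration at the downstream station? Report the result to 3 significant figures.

After mixing, C = (1370·0.02300 + 204.0·21.90) / 1574 = 4499/1574 = 2.858 mg/L.
Travel time t = 18.2·1000 / 0.75 = 24270 s = 6.741 h.
5.4%/h lost → k = −ln(1 − 0.054) = 0.05551 h⁻¹.
Decay over the reach: 2.858·exp(−kt) = 2.858·0.6878 = 1.966 mg/L.

1.97 mg/L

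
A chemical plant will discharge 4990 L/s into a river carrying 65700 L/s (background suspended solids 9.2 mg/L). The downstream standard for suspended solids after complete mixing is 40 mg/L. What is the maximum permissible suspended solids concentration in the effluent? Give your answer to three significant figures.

At the limit, (Qr·Cr + Qe·Cₑ)/(Qr + Qe) = 40:
Cₑ = (70690·40 − 65700·9.200) / 4990 = 445.5 mg/L.

446 mg/L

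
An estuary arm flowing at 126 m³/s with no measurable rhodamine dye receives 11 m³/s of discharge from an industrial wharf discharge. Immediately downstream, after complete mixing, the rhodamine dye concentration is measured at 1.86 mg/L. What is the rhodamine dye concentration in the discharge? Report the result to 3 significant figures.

Mass balance: 126.0·0 + 11.00·Cₑ = 137.0·1.860
→ Cₑ = (137.0·1.860 − 126.0·0) / 11.00 = 23.17 mg/L.

23.2 mg/L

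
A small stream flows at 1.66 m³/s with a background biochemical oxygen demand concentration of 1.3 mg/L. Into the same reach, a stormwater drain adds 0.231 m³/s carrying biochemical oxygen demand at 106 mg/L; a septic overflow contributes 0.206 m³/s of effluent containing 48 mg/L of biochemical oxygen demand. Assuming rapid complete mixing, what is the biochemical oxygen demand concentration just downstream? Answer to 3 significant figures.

17.4 mg/L

After mixing, C = (1.660·1.300 + 0.2310·106.0 + 0.2060·48.00) / 2.097 = 36.53/2.097 = 17.42 mg/L.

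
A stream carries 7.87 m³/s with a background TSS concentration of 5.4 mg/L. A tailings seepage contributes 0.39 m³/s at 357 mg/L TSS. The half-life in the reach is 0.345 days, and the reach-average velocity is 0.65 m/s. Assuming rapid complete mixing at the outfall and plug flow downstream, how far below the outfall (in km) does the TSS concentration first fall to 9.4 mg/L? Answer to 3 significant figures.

Flow-weighted average: C = (7.870·5.400 + 0.3900·357.0) / 8.260 = 181.7/8.260 = 22.00 mg/L.
Half-life 0.345 d → k = ln 2 / 0.345 = 2.009 d⁻¹.
Set 22.00·exp(−k·t) = 9.4 → t = ln(22.00/9.4)/k = 36570 s = 10.16 h.
Distance = v·t = 0.65·36570 = 23770 m = 23.77 km.

23.8 km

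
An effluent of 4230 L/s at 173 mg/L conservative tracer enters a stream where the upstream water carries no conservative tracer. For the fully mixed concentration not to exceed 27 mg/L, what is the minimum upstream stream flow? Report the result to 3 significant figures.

Set C_mix = 27: (Q·0 + 4230·173.0) / (Q + 4230) = 27
→ Q = 4230·(173.0 − 27)/(27 − 0) = 22870 L/s.

22900 L/s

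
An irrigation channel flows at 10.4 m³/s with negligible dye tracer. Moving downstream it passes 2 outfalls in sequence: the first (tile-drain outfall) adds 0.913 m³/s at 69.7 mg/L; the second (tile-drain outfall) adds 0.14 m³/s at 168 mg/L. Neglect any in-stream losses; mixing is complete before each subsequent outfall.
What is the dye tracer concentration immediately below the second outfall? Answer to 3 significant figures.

Below outfall 1: Q → 11.31 m³/s, C = (10.40·0 + 0.9130·69.70)/11.31 = 5.625 mg/L.
Below outfall 2: Q → 11.45 m³/s, C = (11.31·5.625 + 0.1400·168.0)/11.45 = 7.610 mg/L.

7.61 mg/L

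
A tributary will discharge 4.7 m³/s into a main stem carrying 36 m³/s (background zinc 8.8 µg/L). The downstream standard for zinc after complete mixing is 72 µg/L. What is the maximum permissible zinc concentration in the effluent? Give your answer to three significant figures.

556 µg/L

At the limit, (Qr·Cr + Qe·Cₑ)/(Qr + Qe) = 72:
Cₑ = (40.70·72 − 36.00·8.800) / 4.700 = 556.1 µg/L.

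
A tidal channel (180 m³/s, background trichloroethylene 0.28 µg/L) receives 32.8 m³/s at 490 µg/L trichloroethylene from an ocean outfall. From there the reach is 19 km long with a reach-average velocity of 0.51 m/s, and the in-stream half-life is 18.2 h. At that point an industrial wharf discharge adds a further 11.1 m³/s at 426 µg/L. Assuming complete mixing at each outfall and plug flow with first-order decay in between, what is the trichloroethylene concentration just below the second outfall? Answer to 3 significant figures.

Flow-weighted average: C = (180.0·0.2800 + 32.80·490.0) / 212.8 = 16120/212.8 = 75.76 µg/L; combined flow 212.8 m³/s.
Travel time t = 19·1000 / 0.51 = 37250 s = 10.35 h.
Half-life 18.2 h → k = ln 2 / 18.2 = 0.03809 h⁻¹ = 0.9140 d⁻¹.
First-order decay: C = 75.76·exp(−k·t) = 75.76·0.6743 = 51.08 µg/L.
Second outfall: C = (212.8·51.08 + 11.10·426.0)/223.9 = 69.67 µg/L.

69.7 µg/L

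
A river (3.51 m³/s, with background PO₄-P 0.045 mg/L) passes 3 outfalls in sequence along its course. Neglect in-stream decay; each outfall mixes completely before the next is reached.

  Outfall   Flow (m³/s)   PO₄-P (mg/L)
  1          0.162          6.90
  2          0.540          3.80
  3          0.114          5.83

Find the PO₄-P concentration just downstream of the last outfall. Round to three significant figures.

0.923 mg/L

Outfall 1: combined Q = 3.672 m³/s; C = (3.510·0.04500 + 0.1620·6.900)/3.672 = 0.3474 mg/L.
Outfall 2: combined Q = 4.212 m³/s; C = (3.672·0.3474 + 0.5400·3.800)/4.212 = 0.7901 mg/L.
Outfall 3: combined Q = 4.326 m³/s; C = (4.212·0.7901 + 0.1140·5.830)/4.326 = 0.9229 mg/L.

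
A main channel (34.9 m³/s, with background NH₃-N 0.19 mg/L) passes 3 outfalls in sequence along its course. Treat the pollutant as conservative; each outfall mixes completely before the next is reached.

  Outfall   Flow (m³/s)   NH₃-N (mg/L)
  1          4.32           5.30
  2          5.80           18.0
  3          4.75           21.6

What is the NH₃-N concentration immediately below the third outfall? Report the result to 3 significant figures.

4.75 mg/L

After outfall 1: Q = 34.90 + 4.320 = 39.22 m³/s; C = (34.90·0.1900 + 4.320·5.300)/39.22 = 0.7529 mg/L.
After outfall 2: Q = 39.22 + 5.800 = 45.02 m³/s; C = (39.22·0.7529 + 5.800·18.00)/45.02 = 2.975 mg/L.
After outfall 3: Q = 45.02 + 4.750 = 49.77 m³/s; C = (45.02·2.975 + 4.750·21.60)/49.77 = 4.752 mg/L.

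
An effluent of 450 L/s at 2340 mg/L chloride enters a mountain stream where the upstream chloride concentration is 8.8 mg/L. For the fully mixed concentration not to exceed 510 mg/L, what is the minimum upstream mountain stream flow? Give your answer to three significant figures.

1640 L/s

Set C_mix = 510: (Q·8.800 + 450.0·2340) / (Q + 450.0) = 510
→ Q = 450.0·(2340 − 510)/(510 − 8.800) = 1643 L/s.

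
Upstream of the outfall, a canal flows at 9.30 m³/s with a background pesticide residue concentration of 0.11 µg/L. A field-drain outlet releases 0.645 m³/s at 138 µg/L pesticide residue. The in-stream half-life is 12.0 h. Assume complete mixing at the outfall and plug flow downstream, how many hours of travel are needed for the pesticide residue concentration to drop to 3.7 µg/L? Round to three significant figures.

Mass balance: C = (9.300·0.1100 + 0.6450·138.0) / 9.945 = 90.03/9.945 = 9.053 µg/L.
Half-life 12.0 h → k = ln 2 / 12.0 = 0.05776 h⁻¹ = 1.386 d⁻¹.
9.053·exp(−k·t) = 3.7 → t = ln(9.053/3.7)/k = 55770 s = 15.49 h.

15.5 h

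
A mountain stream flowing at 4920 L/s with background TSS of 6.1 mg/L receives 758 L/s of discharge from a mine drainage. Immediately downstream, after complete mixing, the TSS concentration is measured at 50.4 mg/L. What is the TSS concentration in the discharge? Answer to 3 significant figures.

Mass balance: 4920·6.100 + 758.0·Cₑ = 5678·50.40
→ Cₑ = (5678·50.40 − 4920·6.100) / 758.0 = 337.9 mg/L.

338 mg/L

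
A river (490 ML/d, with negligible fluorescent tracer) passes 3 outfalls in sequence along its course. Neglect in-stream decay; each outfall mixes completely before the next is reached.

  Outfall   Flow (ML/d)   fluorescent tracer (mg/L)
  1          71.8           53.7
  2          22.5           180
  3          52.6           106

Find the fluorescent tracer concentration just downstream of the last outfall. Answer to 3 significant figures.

Outfall 1: combined Q = 561.8 ML/d; C = (490.0·0 + 71.80·53.70)/561.8 = 6.863 mg/L.
Outfall 2: combined Q = 584.3 ML/d; C = (561.8·6.863 + 22.50·180.0)/584.3 = 13.53 mg/L.
Outfall 3: combined Q = 636.9 ML/d; C = (584.3·13.53 + 52.60·106.0)/636.9 = 21.17 mg/L.

21.2 mg/L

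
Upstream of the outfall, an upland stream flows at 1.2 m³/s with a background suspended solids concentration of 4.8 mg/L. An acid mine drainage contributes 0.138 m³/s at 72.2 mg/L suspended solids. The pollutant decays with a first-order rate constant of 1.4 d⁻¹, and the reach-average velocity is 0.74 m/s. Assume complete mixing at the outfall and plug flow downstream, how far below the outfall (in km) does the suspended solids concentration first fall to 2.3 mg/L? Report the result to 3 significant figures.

74.5 km

Mass balance: C = (1.200·4.800 + 0.1380·72.20) / 1.338 = 15.72/1.338 = 11.75 mg/L.
Set 11.75·exp(−k·t) = 2.3 → t = ln(11.75/2.3)/k = 100700 s = 27.96 h.
Distance = v·t = 0.74·100700 = 74490 m = 74.49 km.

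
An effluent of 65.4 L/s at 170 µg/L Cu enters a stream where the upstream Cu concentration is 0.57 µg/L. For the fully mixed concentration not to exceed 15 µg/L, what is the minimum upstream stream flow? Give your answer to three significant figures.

702 L/s

Set C_mix = 15: (Q·0.5700 + 65.40·170.0) / (Q + 65.40) = 15
→ Q = 65.40·(170.0 − 15)/(15 − 0.5700) = 702.5 L/s.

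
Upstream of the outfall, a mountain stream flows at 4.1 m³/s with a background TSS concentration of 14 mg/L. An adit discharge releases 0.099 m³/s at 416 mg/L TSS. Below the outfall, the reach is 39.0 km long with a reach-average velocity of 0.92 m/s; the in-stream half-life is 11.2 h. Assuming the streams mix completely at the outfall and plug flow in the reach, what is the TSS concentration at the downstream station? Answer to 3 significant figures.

Mixed concentration C = ΣQC/ΣQ = (4.100·14.00 + 0.09900·416.0) / 4.199 = 98.58/4.199 = 23.48 mg/L.
Travel time t = 39.0·1000 / 0.92 = 42390 s = 11.78 h.
Half-life 11.2 h → k = ln 2 / 11.2 = 0.06189 h⁻¹ = 1.485 d⁻¹.
After decay, C = 23.48 × e^(−kt) = 23.48 × 0.4825 = 11.33 mg/L.

11.3 mg/L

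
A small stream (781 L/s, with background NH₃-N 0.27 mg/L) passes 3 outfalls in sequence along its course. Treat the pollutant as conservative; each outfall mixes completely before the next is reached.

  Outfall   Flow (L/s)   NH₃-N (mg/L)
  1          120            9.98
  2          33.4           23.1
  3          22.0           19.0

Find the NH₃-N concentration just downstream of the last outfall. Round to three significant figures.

2.72 mg/L

After outfall 1: Q = 781.0 + 120.0 = 901.0 L/s; C = (781.0·0.2700 + 120.0·9.980)/901.0 = 1.563 mg/L.
After outfall 2: Q = 901.0 + 33.40 = 934.4 L/s; C = (901.0·1.563 + 33.40·23.10)/934.4 = 2.333 mg/L.
After outfall 3: Q = 934.4 + 22.00 = 956.4 L/s; C = (934.4·2.333 + 22.00·19.00)/956.4 = 2.716 mg/L.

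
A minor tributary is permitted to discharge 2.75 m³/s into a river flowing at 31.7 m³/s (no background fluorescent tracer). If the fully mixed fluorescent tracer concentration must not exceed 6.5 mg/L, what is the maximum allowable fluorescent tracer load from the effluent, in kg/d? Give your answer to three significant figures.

Mass balance at the limit: 31.70·0 + 2.750·Cₑ = 34.45·6.5 → Cₑ = 81.43 mg/L.
Load = 2.750 m³/s × 81.43 g/m³ × 86 400 s/d = 19350 kg/d.

19300 kg/d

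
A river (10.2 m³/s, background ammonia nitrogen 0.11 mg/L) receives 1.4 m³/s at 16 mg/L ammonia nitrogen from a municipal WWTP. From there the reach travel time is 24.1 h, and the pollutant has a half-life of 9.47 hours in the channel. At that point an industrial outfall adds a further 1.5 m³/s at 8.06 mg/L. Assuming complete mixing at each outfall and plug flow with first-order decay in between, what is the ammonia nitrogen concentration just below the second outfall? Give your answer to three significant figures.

Conservation of mass: C = (10.20·0.1100 + 1.400·16.00) / 11.60 = 23.52/11.60 = 2.028 mg/L; combined flow 11.60 m³/s.
Half-life 9.47 h → k = ln 2 / 9.47 = 0.07319 h⁻¹ = 1.757 d⁻¹.
First-order decay: C = 2.028·exp(−k·t) = 2.028·0.1714 = 0.3475 mg/L.
At the second outfall, C = (11.60·0.3475 + 1.500·8.060) / (11.60 + 1.500) = 1.231 mg/L.

1.23 mg/L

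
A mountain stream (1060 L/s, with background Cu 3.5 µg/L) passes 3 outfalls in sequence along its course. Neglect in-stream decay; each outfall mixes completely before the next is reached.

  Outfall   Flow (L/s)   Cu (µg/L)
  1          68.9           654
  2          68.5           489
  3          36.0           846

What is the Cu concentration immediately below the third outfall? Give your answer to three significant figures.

After outfall 1: Q = 1060 + 68.90 = 1129 L/s; C = (1060·3.500 + 68.90·654.0)/1129 = 43.20 µg/L.
After outfall 2: Q = 1129 + 68.50 = 1197 L/s; C = (1129·43.20 + 68.50·489.0)/1197 = 68.70 µg/L.
After outfall 3: Q = 1197 + 36.00 = 1233 L/s; C = (1197·68.70 + 36.00·846.0)/1233 = 91.39 µg/L.

91.4 µg/L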